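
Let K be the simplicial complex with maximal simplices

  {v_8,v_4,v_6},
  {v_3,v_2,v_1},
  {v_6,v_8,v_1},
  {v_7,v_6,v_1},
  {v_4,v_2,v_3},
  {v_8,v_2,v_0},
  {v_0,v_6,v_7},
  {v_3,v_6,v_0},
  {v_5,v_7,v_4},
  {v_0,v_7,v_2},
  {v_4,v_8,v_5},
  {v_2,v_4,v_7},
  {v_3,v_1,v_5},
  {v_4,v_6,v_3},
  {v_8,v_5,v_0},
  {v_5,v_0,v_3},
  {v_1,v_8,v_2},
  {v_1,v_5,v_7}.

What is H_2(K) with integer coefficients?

K has 9 vertices, 27 edges, 18 triangles.
rank ∂_2 = 17, rank ∂_3 = 0 ⇒ b_2 = 18 − 17 − 0 = 1. So H_2 = Z.

H_2 ≅ Z.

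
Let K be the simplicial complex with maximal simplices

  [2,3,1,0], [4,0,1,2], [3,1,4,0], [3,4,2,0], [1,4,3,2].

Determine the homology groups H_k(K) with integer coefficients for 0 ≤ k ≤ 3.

We work with the vertex ordering 0 < 1 < 2 < 3 < 4. The simplices of K, each written with vertices in increasing order, are:

  0-simplices (5): [0], [1], [2], [3], [4]
  1-simplices (10): [0,1], [0,2], [0,3], [0,4], [1,2], [1,3], [1,4], [2,3], [2,4], [3,4]
  2-simplices (10): [0,1,2], [0,1,3], [0,1,4], [0,2,3], [0,2,4], [0,3,4], [1,2,3], [1,2,4], [1,3,4], [2,3,4]
  3-simplices (5): [0,1,2,3], [0,1,2,4], [0,1,3,4], [0,2,3,4], [1,2,3,4]

Hence C_0 ≅ Z^5, C_1 ≅ Z^10, C_2 ≅ Z^10, C_3 ≅ Z^5.

∂_1: C_1 → C_0 sends each edge [p,q] (with p < q) to q − p. For instance
  ∂[0,1] = [1] − [0].
The resulting 5×10 matrix has rank 4, and its Smith normal form has invariant factors (1,1,1,1).

∂_2: C_2 → C_1 maps a triangle to the signed sum of its edges. For instance
  ∂[0,1,2] = [1,2] − [0,2] + [0,1],
  ∂[1,2,4] = [2,4] − [1,4] + [1,2].
As a 10×10 matrix over Z this has rank 6, with invariant factors (1,1,1,1,1,1).

∂_3: C_3 → C_2 sends each 3-simplex σ to the alternating sum Σ_i (−1)^i (σ with its i-th vertex removed). For instance
  ∂[0,1,2,3] = [1,2,3] − [0,2,3] + [0,1,3] − [0,1,2],
  ∂[0,2,3,4] = [2,3,4] − [0,3,4] + [0,2,4] − [0,2,3].
The 10×5 boundary matrix has rank 4 and Smith normal form diag(1,1,1,1).

Reading off H_k = ker ∂_k / im ∂_{k+1}:

  H_0: rank C_0 − rank ∂_1 = 5 − 4 = 1, and the invariant factors of ∂_1 are all 1, so H_0 ≅ Z.
  H_1: rank ker ∂_1 − rank ∂_2 = (10 − 4) − 6 = 0, and the invariant factors of ∂_2 are all 1, so H_1 ≅ 0.
  H_2: rank ker ∂_2 − rank ∂_3 = (10 − 6) − 4 = 0, and the invariant factors of ∂_3 are all 1, so H_2 ≅ 0.
  H_3: rank ker ∂_3 − rank ∂_4 = (5 − 4) − 0 = 1, and there is no ∂_4, so H_3 ≅ Z.

(K is a triangulation of the 3-sphere S^3.)

H_0 ≅ Z,  H_1 = 0,  H_2 = 0,  H_3 ≅ Z.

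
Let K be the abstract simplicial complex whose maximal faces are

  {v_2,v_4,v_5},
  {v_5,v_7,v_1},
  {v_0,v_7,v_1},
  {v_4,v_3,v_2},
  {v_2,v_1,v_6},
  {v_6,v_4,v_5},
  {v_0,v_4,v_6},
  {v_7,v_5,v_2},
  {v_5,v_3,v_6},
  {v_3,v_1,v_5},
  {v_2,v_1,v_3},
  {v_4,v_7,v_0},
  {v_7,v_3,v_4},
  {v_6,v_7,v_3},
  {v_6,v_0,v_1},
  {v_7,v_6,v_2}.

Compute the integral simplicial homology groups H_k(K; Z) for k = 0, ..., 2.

H_0 ≅ Z,  H_1 ≅ Z^2,  H_2 ≅ Z.

K has 8 vertices, 24 edges, 16 triangles.
rank ∂_0 = 0, rank ∂_1 = 7 ⇒ b_0 = 8 − 0 − 7 = 1; all invariant factors of ∂_1 are 1 so no torsion. So H_0 ≅ Z.
rank ∂_1 = 7, rank ∂_2 = 15 ⇒ b_1 = 24 − 7 − 15 = 2; all invariant factors of ∂_2 are 1 so no torsion. So H_1 ≅ Z^2.
rank ∂_2 = 15, rank ∂_3 = 0 ⇒ b_2 = 16 − 15 − 0 = 1. So H_2 ≅ Z.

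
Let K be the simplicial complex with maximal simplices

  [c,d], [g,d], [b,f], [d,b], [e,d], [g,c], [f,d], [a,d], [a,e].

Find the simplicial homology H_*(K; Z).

K has 7 vertices, 9 edges.
rank ∂_0 = 0, rank ∂_1 = 6 ⇒ b_0 = 7 − 0 − 6 = 1; all invariant factors of ∂_1 are 1 so no torsion. So H_0 = Z.
rank ∂_1 = 6, rank ∂_2 = 0 ⇒ b_1 = 9 − 6 − 0 = 3. So H_1 = Z^3.

H_0 ≅ Z,  H_1 ≅ Z^3.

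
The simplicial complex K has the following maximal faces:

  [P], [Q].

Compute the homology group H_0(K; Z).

K has 2 vertices.
rank ∂_0 = 0, rank ∂_1 = 0 ⇒ b_0 = 2 − 0 − 0 = 2. So H_0 = Z^2.

H_0 ≅ Z^2.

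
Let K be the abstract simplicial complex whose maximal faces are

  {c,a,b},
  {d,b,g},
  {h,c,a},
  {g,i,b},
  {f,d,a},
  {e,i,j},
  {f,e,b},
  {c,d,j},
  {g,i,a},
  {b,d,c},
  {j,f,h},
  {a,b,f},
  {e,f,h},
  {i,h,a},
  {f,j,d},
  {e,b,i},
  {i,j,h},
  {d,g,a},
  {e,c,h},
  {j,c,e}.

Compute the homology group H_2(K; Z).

We work with the vertex ordering a < b < c < d < e < f < g < h < i < j. The simplices of K, each written with vertices in increasing order, are:

  0-simplices (10): a, b, c, d, e, f, g, h, i, j
  1-simplices (30): ab, ac, ad, af, ag, ah, ai, bc, bd, be, bf, bg, bi, cd, ce, ch, cj, df, dg, dj, ef, eh, ei, ej, fh, fj, gi, hi, hj, ij
  2-simplices (20): abc, abf, ach, adf, adg, agi, ahi, bcd, bdg, bef, bei, bgi, cdj, ceh, cej, dfj, efh, eij, fhj, hij

giving chain groups C_0 ≅ Z^10, C_1 ≅ Z^30, C_2 ≅ Z^20.

The boundary map ∂_1: C_1 → C_0 maps an edge to its endpoints' difference, ∂[p,q] = q − p. For instance
  ∂hj = j − h.
The 10×30 boundary matrix has rank 9 and Smith normal form diag(1,1,1,1,1,1,1,1,1).

The boundary map ∂_2: C_2 → C_1 sends each 2-simplex [p,q,r] to [q,r] − [p,r] + [p,q]. For instance
  ∂abf = bf − af + ab,
  ∂fhj = hj − fj + fh.
The resulting 30×20 matrix has rank 20, and its Smith normal form has invariant factors (1,1,1,1,1,1,1,1,1,1,1,1,1,1,1,1,1,1,1,2).

Now H_k = ker ∂_k / im ∂_{k+1}, so:

  H_2: rank ker ∂_2 − rank ∂_3 = (20 − 20) − 0 = 0, and there is no ∂_3, so H_2 ≅ 0.

(K is a triangulation of the Klein bottle.)

H_2 ≅ 0.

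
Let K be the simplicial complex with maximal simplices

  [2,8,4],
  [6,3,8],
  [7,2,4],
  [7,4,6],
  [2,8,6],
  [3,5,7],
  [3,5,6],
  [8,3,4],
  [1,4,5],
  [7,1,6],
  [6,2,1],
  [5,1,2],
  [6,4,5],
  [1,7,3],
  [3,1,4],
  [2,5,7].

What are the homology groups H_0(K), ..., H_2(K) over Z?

H_0 = Z,  H_1 = Z^2,  H_2 = Z.

K has 8 vertices, 24 edges, 16 triangles.
rank ∂_0 = 0, rank ∂_1 = 7 ⇒ b_0 = 8 − 0 − 7 = 1; all invariant factors of ∂_1 are 1 so no torsion. So H_0 ≅ Z.
rank ∂_1 = 7, rank ∂_2 = 15 ⇒ b_1 = 24 − 7 − 15 = 2; all invariant factors of ∂_2 are 1 so no torsion. So H_1 ≅ Z^2.
rank ∂_2 = 15, rank ∂_3 = 0 ⇒ b_2 = 16 − 15 − 0 = 1. So H_2 ≅ Z.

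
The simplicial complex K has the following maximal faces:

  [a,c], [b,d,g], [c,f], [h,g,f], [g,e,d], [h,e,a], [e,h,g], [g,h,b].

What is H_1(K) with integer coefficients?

H_1 = Z.

We work with the vertex ordering a < b < c < d < e < f < g < h. The simplices of K, each written with vertices in increasing order, are:

  0-simplices (8): a, b, c, d, e, f, g, h
  1-simplices (14): ac, ae, ah, bd, bg, bh, cf, de, dg, eg, eh, fg, fh, gh
  2-simplices (6): aeh, bdg, bgh, deg, egh, fgh

giving chain groups C_0 ≅ Z^8, C_1 ≅ Z^14, C_2 ≅ Z^6.

∂_1: C_1 → C_0 maps an edge to its endpoints' difference, ∂[p,q] = q − p. For instance
  ∂bh = h − b.
As a 8×14 matrix over Z this has rank 7, with invariant factors (1,1,1,1,1,1,1).

∂_2: C_2 → C_1 acts by ∂[p,q,r] = [q,r] − [p,r] + [p,q]. For instance
  ∂fgh = gh − fh + fg,
  ∂aeh = eh − ah + ae.
The 14×6 boundary matrix has rank 6 and Smith normal form diag(1,1,1,1,1,1).

Now H_k = ker ∂_k / im ∂_{k+1}, so:

  H_1: rank ker ∂_1 − rank ∂_2 = (14 − 7) − 6 = 1, and the invariant factors of ∂_2 are all 1, so H_1 = Z.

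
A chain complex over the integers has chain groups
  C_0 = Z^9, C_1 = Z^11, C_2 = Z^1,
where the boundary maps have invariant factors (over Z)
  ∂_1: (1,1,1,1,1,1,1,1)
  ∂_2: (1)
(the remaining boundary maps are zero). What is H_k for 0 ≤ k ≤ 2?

H_0: b_0 = 9 − 0 − 8 = 1; torsion from ∂_1 factors > 1: none. So H_0 ≅ Z.
H_1: b_1 = 11 − 8 − 1 = 2; torsion from ∂_2 factors > 1: none. So H_1 ≅ Z^2.
H_2: b_2 = 1 − 1 − 0 = 0; torsion from ∂_3 factors > 1: none. So H_2 ≅ 0.

H_0 ≅ Z,  H_1 ≅ Z^2,  H_2 = 0.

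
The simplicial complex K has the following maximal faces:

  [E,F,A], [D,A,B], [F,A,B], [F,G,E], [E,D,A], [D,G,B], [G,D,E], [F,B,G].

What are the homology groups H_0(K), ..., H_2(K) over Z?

H_0 ≅ Z,  H_1 = 0,  H_2 ≅ Z.

Fix the vertex order A < B < D < E < F < G and write every simplex with vertices in increasing order. Then dim K = 2 and the simplices of K are:

  0-simplices (6): A, B, D, E, F, G
  1-simplices (12): AB, AD, AE, AF, BD, BF, BG, DE, DG, EF, EG, FG
  2-simplices (8): ABD, ABF, ADE, AEF, BDG, BFG, DEG, EFG

Hence C_0 ≅ Z^6, C_1 ≅ Z^12, C_2 ≅ Z^8.

The boundary map ∂_1: C_1 → C_0 maps an edge to its endpoints' difference, ∂[p,q] = q − p. For instance
  ∂FG = G − F.
This gives a 6×12 integer matrix of rank 5; reducing to Smith normal form yields diagonal entries (1,1,1,1,1).

The boundary map ∂_2: C_2 → C_1 sends each 2-simplex [p,q,r] to [q,r] − [p,r] + [p,q]. For instance
  ∂BFG = FG − BG + BF,
  ∂DEG = EG − DG + DE.
As a 12×8 matrix over Z this has rank 7, with invariant factors (1,1,1,1,1,1,1).

Now H_k = ker ∂_k / im ∂_{k+1}, so:

  H_0: rank C_0 − rank ∂_1 = 6 − 5 = 1, and the invariant factors of ∂_1 are all 1, so H_0 = Z.
  H_1: rank ker ∂_1 − rank ∂_2 = (12 − 5) − 7 = 0, and the invariant factors of ∂_2 are all 1, so H_1 = 0.
  H_2: rank ker ∂_2 − rank ∂_3 = (8 − 7) − 0 = 1, and there is no ∂_3, so H_2 = Z.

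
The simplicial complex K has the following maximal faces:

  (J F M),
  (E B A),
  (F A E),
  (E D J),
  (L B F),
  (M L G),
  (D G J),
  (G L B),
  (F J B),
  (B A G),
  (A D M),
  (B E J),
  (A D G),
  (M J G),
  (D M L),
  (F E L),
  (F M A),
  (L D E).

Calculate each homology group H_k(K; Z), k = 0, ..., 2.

H_0 ≅ Z,  H_1 ≅ Z ⊕ Z/2,  H_2 = 0.

We work with the vertex ordering A < B < D < E < F < G < J < L < M. The simplices of K, each written with vertices in increasing order, are:

  0-simplices (9): A, B, D, E, F, G, J, L, M
  1-simplices (27): AB, AD, AE, AF, AG, AM, BE, BF, BG, BJ, BL, DE, DG, DJ, DL, DM, EF, EJ, EL, FJ, FL, FM, GJ, GL, GM, JM, LM
  2-simplices (18): ABE, ABG, ADG, ADM, AEF, AFM, BEJ, BFJ, BFL, BGL, DEJ, DEL, DGJ, DLM, EFL, FJM, GJM, GLM

giving chain groups C_0 ≅ Z^9, C_1 ≅ Z^27, C_2 ≅ Z^18.

The boundary map ∂_1: C_1 → C_0 sends each edge [p,q] (with p < q) to q − p. For instance
  ∂DG = G − D.
As a 9×27 matrix over Z this has rank 8, with invariant factors (1,1,1,1,1,1,1,1).

The boundary map ∂_2: C_2 → C_1 acts by ∂[p,q,r] = [q,r] − [p,r] + [p,q]. For instance
  ∂BFL = FL − BL + BF,
  ∂AEF = EF − AF + AE.
The 27×18 boundary matrix has rank 18 and Smith normal form diag(1,1,1,1,1,1,1,1,1,1,1,1,1,1,1,1,1,2).

From H_k ≅ ker(∂_k) / im(∂_{k+1}) we obtain:

  H_0: rank C_0 − rank ∂_1 = 9 − 8 = 1, and the invariant factors of ∂_1 are all 1, so H_0 ≅ Z.
  H_1: rank ker ∂_1 − rank ∂_2 = (27 − 8) − 18 = 1, and ∂_2 has invariant factor 2 > 1, so H_1 ≅ Z ⊕ Z/2.
  H_2: rank ker ∂_2 − rank ∂_3 = (18 − 18) − 0 = 0, and there is no ∂_3, so H_2 ≅ 0.

As a check, the Euler characteristic is 9 − 27 + 18 = 0, which agrees with 1 − 1 + 0 = 0.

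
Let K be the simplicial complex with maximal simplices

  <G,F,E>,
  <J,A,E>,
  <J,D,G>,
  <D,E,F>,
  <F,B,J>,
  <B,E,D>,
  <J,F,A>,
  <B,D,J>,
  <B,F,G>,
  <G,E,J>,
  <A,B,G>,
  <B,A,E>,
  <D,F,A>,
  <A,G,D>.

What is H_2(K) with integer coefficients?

Take the total order A < B < D < E < F < G < J on the vertex set. Then K (dimension 2) consists of the simplices:

  0-simplices (7): A, B, D, E, F, G, J
  1-simplices (21): AB, AD, AE, AF, AG, AJ, BD, BE, BF, BG, BJ, DE, DF, DG, DJ, EF, EG, EJ, FG, FJ, GJ
  2-simplices (14): ABE, ABG, ADF, ADG, AEJ, AFJ, BDE, BDJ, BFG, BFJ, DEF, DGJ, EFG, EGJ

Hence C_0 ≅ Z^7, C_1 ≅ Z^21, C_2 ≅ Z^14.

Boundary ∂_1: C_1 → C_0 maps an edge to its endpoints' difference, ∂[p,q] = q − p.
The resulting 7×21 matrix has rank 6, and its Smith normal form has invariant factors (1,1,1,1,1,1).

Boundary ∂_2: C_2 → C_1 acts by ∂[p,q,r] = [q,r] − [p,r] + [p,q]. For instance
  ∂BDJ = DJ − BJ + BD,
  ∂BFJ = FJ − BJ + BF.
As a 21×14 matrix over Z this has rank 13, with invariant factors (1,1,1,1,1,1,1,1,1,1,1,1,1).

Now H_k = ker ∂_k / im ∂_{k+1}, so:

  H_2: rank ker ∂_2 − rank ∂_3 = (14 − 13) − 0 = 1, and there is no ∂_3, so H_2 ≅ Z.

(K is a triangulation of the torus T^2.)

H_2 = Z.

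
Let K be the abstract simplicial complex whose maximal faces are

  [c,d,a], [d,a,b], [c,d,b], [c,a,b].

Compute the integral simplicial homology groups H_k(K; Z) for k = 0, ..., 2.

H_0 ≅ Z,  H_1 = 0,  H_2 ≅ Z.

Fix the vertex order a < b < c < d and write every simplex with vertices in increasing order. Then dim K = 2 and the simplices of K are:

  0-simplices (4): a, b, c, d
  1-simplices (6): ab, ac, ad, bc, bd, cd
  2-simplices (4): abc, abd, acd, bcd

so the chain groups are C_0 ≅ Z^4, C_1 ≅ Z^6, C_2 ≅ Z^4.

Boundary ∂_1: C_1 → C_0 is given by ∂[p,q] = [q] − [p]. For instance
  ∂bd = d − b.
As a 4×6 matrix over Z this has rank 3, with invariant factors (1,1,1).

The boundary map ∂_2: C_2 → C_1 sends each 2-simplex [p,q,r] to [q,r] − [p,r] + [p,q]. For instance
  ∂bcd = cd − bd + bc,
  ∂abd = bd − ad + ab.
The resulting 6×4 matrix has rank 3, and its Smith normal form has invariant factors (1,1,1).

Computing H_k = (kernel of ∂_k) / (image of ∂_{k+1}):

  H_0: rank C_0 − rank ∂_1 = 4 − 3 = 1, and the invariant factors of ∂_1 are all 1, so H_0 ≅ Z.
  H_1: rank ker ∂_1 − rank ∂_2 = (6 − 3) − 3 = 0, and the invariant factors of ∂_2 are all 1, so H_1 ≅ 0.
  H_2: rank ker ∂_2 − rank ∂_3 = (4 − 3) − 0 = 1, and there is no ∂_3, so H_2 ≅ Z.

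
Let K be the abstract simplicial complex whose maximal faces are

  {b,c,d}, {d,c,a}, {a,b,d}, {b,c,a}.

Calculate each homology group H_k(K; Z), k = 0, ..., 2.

Take the total order a < b < c < d on the vertex set. Then K (dimension 2) consists of the simplices:

  0-simplices (4): a, b, c, d
  1-simplices (6): ab, ac, ad, bc, bd, cd
  2-simplices (4): abc, abd, acd, bcd

Hence C_0 ≅ Z^4, C_1 ≅ Z^6, C_2 ≅ Z^4.

Boundary ∂_1: C_1 → C_0 sends each edge [p,q] (with p < q) to q − p. For instance
  ∂cd = d − c.
This gives a 4×6 integer matrix of rank 3; reducing to Smith normal form yields diagonal entries (1,1,1).

Boundary ∂_2: C_2 → C_1 maps a triangle to the signed sum of its edges. For instance
  ∂bcd = cd − bd + bc,
  ∂acd = cd − ad + ac.
As a 6×4 matrix over Z this has rank 3, with invariant factors (1,1,1).

Now H_k = ker ∂_k / im ∂_{k+1}, so:

  H_0: rank C_0 − rank ∂_1 = 4 − 3 = 1, and the invariant factors of ∂_1 are all 1, so H_0 = Z.
  H_1: rank ker ∂_1 − rank ∂_2 = (6 − 3) − 3 = 0, and the invariant factors of ∂_2 are all 1, so H_1 = 0.
  H_2: rank ker ∂_2 − rank ∂_3 = (4 − 3) − 0 = 1, and there is no ∂_3, so H_2 = Z.

H_0 = Z,  H_1 = 0,  H_2 = Z.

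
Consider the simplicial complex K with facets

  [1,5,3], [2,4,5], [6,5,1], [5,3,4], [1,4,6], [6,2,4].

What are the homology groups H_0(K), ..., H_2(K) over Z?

Take the total order 1 < 2 < 3 < 4 < 5 < 6 on the vertex set. Then K (dimension 2) consists of the simplices:

  0-simplices (6): [1], [2], [3], [4], [5], [6]
  1-simplices (12): [1,3], [1,4], [1,5], [1,6], [2,4], [2,5], [2,6], [3,4], [3,5], [4,5], [4,6], [5,6]
  2-simplices (6): [1,3,5], [1,4,6], [1,5,6], [2,4,5], [2,4,6], [3,4,5]

so the chain groups are C_0 ≅ Z^6, C_1 ≅ Z^12, C_2 ≅ Z^6.

Boundary ∂_1: C_1 → C_0 is given by ∂[p,q] = [q] − [p].
The 6×12 boundary matrix has rank 5 and Smith normal form diag(1,1,1,1,1).

∂_2: C_2 → C_1 maps a triangle to the signed sum of its edges. For instance
  ∂[2,4,5] = [4,5] − [2,5] + [2,4],
  ∂[1,4,6] = [4,6] − [1,6] + [1,4].
As a 12×6 matrix over Z this has rank 6, with invariant factors (1,1,1,1,1,1).

Now H_k = ker ∂_k / im ∂_{k+1}, so:

  H_0: rank C_0 − rank ∂_1 = 6 − 5 = 1, and the invariant factors of ∂_1 are all 1, so H_0 = Z.
  H_1: rank ker ∂_1 − rank ∂_2 = (12 − 5) − 6 = 1, and the invariant factors of ∂_2 are all 1, so H_1 = Z.
  H_2: rank ker ∂_2 − rank ∂_3 = (6 − 6) − 0 = 0, and there is no ∂_3, so H_2 = 0.

As a check, the Euler characteristic is 6 − 12 + 6 = 0, which agrees with 1 − 1 + 0 = 0.
(K is a triangulation of the cylinder S^1 x I.)

H_0 = Z,  H_1 = Z,  H_2 = 0.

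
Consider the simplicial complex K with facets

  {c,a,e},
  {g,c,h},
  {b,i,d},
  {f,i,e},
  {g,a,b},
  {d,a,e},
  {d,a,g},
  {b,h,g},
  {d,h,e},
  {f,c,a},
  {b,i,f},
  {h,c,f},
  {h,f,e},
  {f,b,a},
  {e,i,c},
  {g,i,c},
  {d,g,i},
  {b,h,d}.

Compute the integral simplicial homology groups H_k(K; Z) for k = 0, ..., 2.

Take the total order a < b < c < d < e < f < g < h < i on the vertex set. Then K (dimension 2) consists of the simplices:

  0-simplices (9): a, b, c, d, e, f, g, h, i
  1-simplices (27): ab, ac, ad, ae, af, ag, bd, bf, bg, bh, bi, ce, cf, cg, ch, ci, de, dg, dh, di, ef, eh, ei, fh, fi, gh, gi
  2-simplices (18): abf, abg, ace, acf, ade, adg, bdh, bdi, bfi, bgh, cei, cfh, cgh, cgi, deh, dgi, efh, efi

Hence C_0 ≅ Z^9, C_1 ≅ Z^27, C_2 ≅ Z^18.

The boundary map ∂_1: C_1 → C_0 maps an edge to its endpoints' difference, ∂[p,q] = q − p. For instance
  ∂ad = d − a.
The resulting 9×27 matrix has rank 8, and its Smith normal form has invariant factors (1,1,1,1,1,1,1,1).

∂_2: C_2 → C_1 acts by ∂[p,q,r] = [q,r] − [p,r] + [p,q]. For instance
  ∂ace = ce − ae + ac,
  ∂abf = bf − af + ab.
As a 27×18 matrix over Z this has rank 18, with invariant factors (1,1,1,1,1,1,1,1,1,1,1,1,1,1,1,1,1,2).

Computing H_k = (kernel of ∂_k) / (image of ∂_{k+1}):

  H_0: rank C_0 − rank ∂_1 = 9 − 8 = 1, and the invariant factors of ∂_1 are all 1, so H_0 = Z.
  H_1: rank ker ∂_1 − rank ∂_2 = (27 − 8) − 18 = 1, and ∂_2 has invariant factor 2 > 1, so H_1 = Z ⊕ Z/2.
  H_2: rank ker ∂_2 − rank ∂_3 = (18 − 18) − 0 = 0, and there is no ∂_3, so H_2 = 0.

H_0 = Z,  H_1 = Z ⊕ Z/2,  H_2 = 0.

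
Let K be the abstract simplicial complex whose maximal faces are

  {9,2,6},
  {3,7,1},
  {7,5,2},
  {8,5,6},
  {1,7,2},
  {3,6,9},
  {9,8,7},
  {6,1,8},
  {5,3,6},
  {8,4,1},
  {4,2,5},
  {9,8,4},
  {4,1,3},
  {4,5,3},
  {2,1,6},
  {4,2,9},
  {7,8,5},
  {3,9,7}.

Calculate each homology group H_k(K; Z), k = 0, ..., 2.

We work with the vertex ordering 1 < 2 < 3 < 4 < 5 < 6 < 7 < 8 < 9. The simplices of K, each written with vertices in increasing order, are:

  0-simplices (9): [1], [2], [3], [4], [5], [6], [7], [8], [9]
  1-simplices (27): (27 of them)
  2-simplices (18): [1,2,6], [1,2,7], [1,3,4], [1,3,7], [1,4,8], [1,6,8], [2,4,5], [2,4,9], [2,5,7], [2,6,9], [3,4,5], [3,5,6], [3,6,9], [3,7,9], [4,8,9], [5,6,8], [5,7,8], [7,8,9]

so the chain groups are C_0 ≅ Z^9, C_1 ≅ Z^27, C_2 ≅ Z^18.

∂_1: C_1 → C_0 is given by ∂[p,q] = [q] − [p]. For instance
  ∂[1,7] = [7] − [1].
As a 9×27 matrix over Z this has rank 8, with invariant factors (1,1,1,1,1,1,1,1).

Boundary ∂_2: C_2 → C_1 maps a triangle to the signed sum of its edges. For instance
  ∂[1,3,4] = [3,4] − [1,4] + [1,3],
  ∂[2,4,5] = [4,5] − [2,5] + [2,4].
The resulting 27×18 matrix has rank 17, and its Smith normal form has invariant factors (1,1,1,1,1,1,1,1,1,1,1,1,1,1,1,1,1).

Now H_k = ker ∂_k / im ∂_{k+1}, so:

  H_0: rank C_0 − rank ∂_1 = 9 − 8 = 1, and the invariant factors of ∂_1 are all 1, so H_0 = Z.
  H_1: rank ker ∂_1 − rank ∂_2 = (27 − 8) − 17 = 2, and the invariant factors of ∂_2 are all 1, so H_1 = Z^2.
  H_2: rank ker ∂_2 − rank ∂_3 = (18 − 17) − 0 = 1, and there is no ∂_3, so H_2 = Z.

H_0 = Z,  H_1 = Z^2,  H_2 = Z.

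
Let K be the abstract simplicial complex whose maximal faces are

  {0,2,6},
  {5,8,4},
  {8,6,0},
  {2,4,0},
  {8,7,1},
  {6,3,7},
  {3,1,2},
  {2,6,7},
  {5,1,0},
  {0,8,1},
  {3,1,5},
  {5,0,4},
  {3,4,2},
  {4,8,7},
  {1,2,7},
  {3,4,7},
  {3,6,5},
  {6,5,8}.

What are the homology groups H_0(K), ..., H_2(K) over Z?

Order the vertices as 0 < 1 < 2 < 3 < 4 < 5 < 6 < 7 < 8. Listing each simplex with vertices in this order, K has dimension 2 with simplices:

  0-simplices (9): [0], [1], [2], [3], [4], [5], [6], [7], [8]
  1-simplices (27): (27 of them)
  2-simplices (18): [0,1,5], [0,1,8], [0,2,4], [0,2,6], [0,4,5], [0,6,8], [1,2,3], [1,2,7], [1,3,5], [1,7,8], [2,3,4], [2,6,7], [3,4,7], [3,5,6], [3,6,7], [4,5,8], [4,7,8], [5,6,8]

so the chain groups are C_0 ≅ Z^9, C_1 ≅ Z^27, C_2 ≅ Z^18.

The boundary map ∂_1: C_1 → C_0 is given by ∂[p,q] = [q] − [p].
This gives a 9×27 integer matrix of rank 8; reducing to Smith normal form yields diagonal entries (1,1,1,1,1,1,1,1).

Boundary ∂_2: C_2 → C_1 sends each 2-simplex [p,q,r] to [q,r] − [p,r] + [p,q]. For instance
  ∂[2,6,7] = [6,7] − [2,7] + [2,6],
  ∂[1,2,7] = [2,7] − [1,7] + [1,2].
The 27×18 boundary matrix has rank 18 and Smith normal form diag(1,1,1,1,1,1,1,1,1,1,1,1,1,1,1,1,1,2).

Reading off H_k = ker ∂_k / im ∂_{k+1}:

  H_0: rank C_0 − rank ∂_1 = 9 − 8 = 1, and the invariant factors of ∂_1 are all 1, so H_0 = Z.
  H_1: rank ker ∂_1 − rank ∂_2 = (27 − 8) − 18 = 1, and ∂_2 has invariant factor 2 > 1, so H_1 = Z ⊕ Z_2.
  H_2: rank ker ∂_2 − rank ∂_3 = (18 − 18) − 0 = 0, and there is no ∂_3, so H_2 = 0.

H_0 = Z,  H_1 = Z ⊕ Z_2,  H_2 = 0.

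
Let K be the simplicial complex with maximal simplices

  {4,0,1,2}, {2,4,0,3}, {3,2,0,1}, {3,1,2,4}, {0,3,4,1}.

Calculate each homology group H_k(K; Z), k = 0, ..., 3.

K has 5 vertices, 10 edges, 10 triangles, 5 3-simplices.
rank ∂_0 = 0, rank ∂_1 = 4 ⇒ b_0 = 5 − 0 − 4 = 1; all invariant factors of ∂_1 are 1 so no torsion. So H_0 = Z.
rank ∂_1 = 4, rank ∂_2 = 6 ⇒ b_1 = 10 − 4 − 6 = 0; all invariant factors of ∂_2 are 1 so no torsion. So H_1 = 0.
rank ∂_2 = 6, rank ∂_3 = 4 ⇒ b_2 = 10 − 6 − 4 = 0; all invariant factors of ∂_3 are 1 so no torsion. So H_2 = 0.
rank ∂_3 = 4, rank ∂_4 = 0 ⇒ b_3 = 5 − 4 − 0 = 1. So H_3 = Z.

H_0 ≅ Z,  H_1 = 0,  H_2 = 0,  H_3 ≅ Z.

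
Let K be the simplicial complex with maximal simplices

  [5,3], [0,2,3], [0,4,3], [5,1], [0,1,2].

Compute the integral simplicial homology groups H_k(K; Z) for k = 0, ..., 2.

H_0 = Z,  H_1 = Z,  H_2 = 0.

Fix the vertex order 0 < 1 < 2 < 3 < 4 < 5 and write every simplex with vertices in increasing order. Then dim K = 2 and the simplices of K are:

  0-simplices (6): [0], [1], [2], [3], [4], [5]
  1-simplices (9): [0,1], [0,2], [0,3], [0,4], [1,2], [1,5], [2,3], [3,4], [3,5]
  2-simplices (3): [0,1,2], [0,2,3], [0,3,4]

so the chain groups are C_0 ≅ Z^6, C_1 ≅ Z^9, C_2 ≅ Z^3.

∂_1: C_1 → C_0 is given by ∂[p,q] = [q] − [p].
This gives a 6×9 integer matrix of rank 5; reducing to Smith normal form yields diagonal entries (1,1,1,1,1).

Boundary ∂_2: C_2 → C_1 sends each 2-simplex [p,q,r] to [q,r] − [p,r] + [p,q]. For instance
  ∂[0,2,3] = [2,3] − [0,3] + [0,2],
  ∂[0,1,2] = [1,2] − [0,2] + [0,1].
This gives a 9×3 integer matrix of rank 3; reducing to Smith normal form yields diagonal entries (1,1,1).

Now H_k = ker ∂_k / im ∂_{k+1}, so:

  H_0: rank C_0 − rank ∂_1 = 6 − 5 = 1, and the invariant factors of ∂_1 are all 1, so H_0 = Z.
  H_1: rank ker ∂_1 − rank ∂_2 = (9 − 5) − 3 = 1, and the invariant factors of ∂_2 are all 1, so H_1 = Z.
  H_2: rank ker ∂_2 − rank ∂_3 = (3 − 3) − 0 = 0, and there is no ∂_3, so H_2 = 0.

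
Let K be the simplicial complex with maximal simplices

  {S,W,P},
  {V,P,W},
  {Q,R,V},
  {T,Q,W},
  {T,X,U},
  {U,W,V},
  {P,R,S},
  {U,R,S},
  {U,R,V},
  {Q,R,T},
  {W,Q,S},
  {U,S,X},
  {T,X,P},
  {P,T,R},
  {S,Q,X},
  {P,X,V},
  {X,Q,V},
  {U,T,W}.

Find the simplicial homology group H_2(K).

Fix the vertex order P < Q < R < S < T < U < V < W < X and write every simplex with vertices in increasing order. Then dim K = 2 and the simplices of K are:

  0-simplices (9): P, Q, R, S, T, U, V, W, X
  1-simplices (27): PR, PS, PT, PV, PW, PX, QR, QS, QT, QV, QW, QX, RS, RT, RU, RV, SU, SW, SX, TU, TW, TX, UV, UW, UX, VW, VX
  2-simplices (18): PRS, PRT, PSW, PTX, PVW, PVX, QRT, QRV, QSW, QSX, QTW, QVX, RSU, RUV, SUX, TUW, TUX, UVW

giving chain groups C_0 ≅ Z^9, C_1 ≅ Z^27, C_2 ≅ Z^18.

The boundary map ∂_1: C_1 → C_0 maps an edge to its endpoints' difference, ∂[p,q] = q − p. For instance
  ∂QX = X − Q.
As a 9×27 matrix over Z this has rank 8, with invariant factors (1,1,1,1,1,1,1,1).

Boundary ∂_2: C_2 → C_1 maps a triangle to the signed sum of its edges. For instance
  ∂QRT = RT − QT + QR,
  ∂QVX = VX − QX + QV.
The resulting 27×18 matrix has rank 17, and its Smith normal form has invariant factors (1,1,1,1,1,1,1,1,1,1,1,1,1,1,1,1,1).

Reading off H_k = ker ∂_k / im ∂_{k+1}:

  H_2: rank ker ∂_2 − rank ∂_3 = (18 − 17) − 0 = 1, and there is no ∂_3, so H_2 ≅ Z.

H_2 = Z.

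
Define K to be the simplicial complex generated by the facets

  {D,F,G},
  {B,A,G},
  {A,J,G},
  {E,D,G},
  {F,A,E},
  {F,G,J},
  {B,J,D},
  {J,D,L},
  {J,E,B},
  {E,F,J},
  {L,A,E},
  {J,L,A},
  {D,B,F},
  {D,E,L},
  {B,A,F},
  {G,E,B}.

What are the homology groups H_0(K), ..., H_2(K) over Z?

Fix the vertex order A < B < D < E < F < G < J < L and write every simplex with vertices in increasing order. Then dim K = 2 and the simplices of K are:

  0-simplices (8): A, B, D, E, F, G, J, L
  1-simplices (24): AB, AE, AF, AG, AJ, AL, BD, BE, BF, BG, BJ, DE, DF, DG, DJ, DL, EF, EG, EJ, EL, FG, FJ, GJ, JL
  2-simplices (16): ABF, ABG, AEF, AEL, AGJ, AJL, BDF, BDJ, BEG, BEJ, DEG, DEL, DFG, DJL, EFJ, FGJ

giving chain groups C_0 ≅ Z^8, C_1 ≅ Z^24, C_2 ≅ Z^16.

The boundary map ∂_1: C_1 → C_0 is given by ∂[p,q] = [q] − [p]. For instance
  ∂DF = F − D.
This gives a 8×24 integer matrix of rank 7; reducing to Smith normal form yields diagonal entries (1,1,1,1,1,1,1).

The boundary map ∂_2: C_2 → C_1 sends each 2-simplex [p,q,r] to [q,r] − [p,r] + [p,q]. For instance
  ∂AGJ = GJ − AJ + AG,
  ∂DEL = EL − DL + DE.
As a 24×16 matrix over Z this has rank 15, with invariant factors (1,1,1,1,1,1,1,1,1,1,1,1,1,1,1).

Now H_k = ker ∂_k / im ∂_{k+1}, so:

  H_0: rank C_0 − rank ∂_1 = 8 − 7 = 1, and the invariant factors of ∂_1 are all 1, so H_0 ≅ Z.
  H_1: rank ker ∂_1 − rank ∂_2 = (24 − 7) − 15 = 2, and the invariant factors of ∂_2 are all 1, so H_1 ≅ Z^2.
  H_2: rank ker ∂_2 − rank ∂_3 = (16 − 15) − 0 = 1, and there is no ∂_3, so H_2 ≅ Z.

H_0 = Z,  H_1 = Z^2,  H_2 = Z.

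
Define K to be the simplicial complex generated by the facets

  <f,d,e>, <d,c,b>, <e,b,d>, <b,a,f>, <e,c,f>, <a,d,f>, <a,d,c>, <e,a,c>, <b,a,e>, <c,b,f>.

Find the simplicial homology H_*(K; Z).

We work with the vertex ordering a < b < c < d < e < f. The simplices of K, each written with vertices in increasing order, are:

  0-simplices (6): a, b, c, d, e, f
  1-simplices (15): ab, ac, ad, ae, af, bc, bd, be, bf, cd, ce, cf, de, df, ef
  2-simplices (10): abe, abf, acd, ace, adf, bcd, bcf, bde, cef, def

so the chain groups are C_0 ≅ Z^6, C_1 ≅ Z^15, C_2 ≅ Z^10.

∂_1: C_1 → C_0 maps an edge to its endpoints' difference, ∂[p,q] = q − p. For instance
  ∂df = f − d.
The resulting 6×15 matrix has rank 5, and its Smith normal form has invariant factors (1,1,1,1,1).

∂_2: C_2 → C_1 maps a triangle to the signed sum of its edges. For instance
  ∂adf = df − af + ad,
  ∂bcd = cd − bd + bc.
This gives a 15×10 integer matrix of rank 10; reducing to Smith normal form yields diagonal entries (1,1,1,1,1,1,1,1,1,2).

Computing H_k = (kernel of ∂_k) / (image of ∂_{k+1}):

  H_0: rank C_0 − rank ∂_1 = 6 − 5 = 1, and the invariant factors of ∂_1 are all 1, so H_0 = Z.
  H_1: rank ker ∂_1 − rank ∂_2 = (15 − 5) − 10 = 0, and ∂_2 has invariant factor 2 > 1, so H_1 = Z_2.
  H_2: rank ker ∂_2 − rank ∂_3 = (10 − 10) − 0 = 0, and there is no ∂_3, so H_2 = 0.

H_0 = Z,  H_1 = Z_2,  H_2 = 0.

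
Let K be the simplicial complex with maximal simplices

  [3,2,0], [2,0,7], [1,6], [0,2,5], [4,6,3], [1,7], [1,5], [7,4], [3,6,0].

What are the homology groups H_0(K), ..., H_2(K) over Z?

H_0 ≅ Z,  H_1 ≅ Z^3,  H_2 = 0.

Order the vertices as 0 < 1 < 2 < 3 < 4 < 5 < 6 < 7. Listing each simplex with vertices in this order, K has dimension 2 with simplices:

  0-simplices (8): [0], [1], [2], [3], [4], [5], [6], [7]
  1-simplices (15): [0,2], [0,3], [0,5], [0,6], [0,7], [1,5], [1,6], [1,7], [2,3], [2,5], [2,7], [3,4], [3,6], [4,6], [4,7]
  2-simplices (5): [0,2,3], [0,2,5], [0,2,7], [0,3,6], [3,4,6]

so the chain groups are C_0 ≅ Z^8, C_1 ≅ Z^15, C_2 ≅ Z^5.

∂_1: C_1 → C_0 is given by ∂[p,q] = [q] − [p]. For instance
  ∂[2,3] = [3] − [2].
This gives a 8×15 integer matrix of rank 7; reducing to Smith normal form yields diagonal entries (1,1,1,1,1,1,1).

∂_2: C_2 → C_1 maps a triangle to the signed sum of its edges. For instance
  ∂[0,2,7] = [2,7] − [0,7] + [0,2],
  ∂[0,2,3] = [2,3] − [0,3] + [0,2].
As a 15×5 matrix over Z this has rank 5, with invariant factors (1,1,1,1,1).

From H_k ≅ ker(∂_k) / im(∂_{k+1}) we obtain:

  H_0: rank C_0 − rank ∂_1 = 8 − 7 = 1, and the invariant factors of ∂_1 are all 1, so H_0 = Z.
  H_1: rank ker ∂_1 − rank ∂_2 = (15 − 7) − 5 = 3, and the invariant factors of ∂_2 are all 1, so H_1 = Z^3.
  H_2: rank ker ∂_2 − rank ∂_3 = (5 − 5) − 0 = 0, and there is no ∂_3, so H_2 = 0.

As a check, the Euler characteristic is 8 − 15 + 5 = -2, which agrees with 1 − 3 + 0 = -2.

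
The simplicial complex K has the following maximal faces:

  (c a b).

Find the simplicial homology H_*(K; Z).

H_0 = Z,  H_1 = 0,  H_2 = 0.

K has 3 vertices, 3 edges, 1 triangle.
rank ∂_0 = 0, rank ∂_1 = 2 ⇒ b_0 = 3 − 0 − 2 = 1; all invariant factors of ∂_1 are 1 so no torsion. So H_0 = Z.
rank ∂_1 = 2, rank ∂_2 = 1 ⇒ b_1 = 3 − 2 − 1 = 0; all invariant factors of ∂_2 are 1 so no torsion. So H_1 = 0.
rank ∂_2 = 1, rank ∂_3 = 0 ⇒ b_2 = 1 − 1 − 0 = 0. So H_2 = 0.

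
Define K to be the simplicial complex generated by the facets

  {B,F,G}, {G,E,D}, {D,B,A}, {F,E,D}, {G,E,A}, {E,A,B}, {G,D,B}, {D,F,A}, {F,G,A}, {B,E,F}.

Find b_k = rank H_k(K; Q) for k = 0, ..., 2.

b_0 = 1, b_1 = 0, b_2 = 0.

Take the total order A < B < D < E < F < G on the vertex set. Then K (dimension 2) consists of the simplices:

  0-simplices (6): A, B, D, E, F, G
  1-simplices (15): AB, AD, AE, AF, AG, BD, BE, BF, BG, DE, DF, DG, EF, EG, FG
  2-simplices (10): ABD, ABE, ADF, AEG, AFG, BDG, BEF, BFG, DEF, DEG

giving chain groups C_0 ≅ Z^6, C_1 ≅ Z^15, C_2 ≅ Z^10.

∂_1: C_1 → C_0 maps an edge to its endpoints' difference, ∂[p,q] = q − p.
The 6×15 boundary matrix has rank 5 and Smith normal form diag(1,1,1,1,1).

Boundary ∂_2: C_2 → C_1 sends each 2-simplex [p,q,r] to [q,r] − [p,r] + [p,q]. For instance
  ∂ABE = BE − AE + AB,
  ∂BFG = FG − BG + BF.
As a 15×10 matrix over Z this has rank 10, with invariant factors (1,1,1,1,1,1,1,1,1,2).

Now H_k = ker ∂_k / im ∂_{k+1}, so:

  H_0: rank C_0 − rank ∂_1 = 6 − 5 = 1, and the invariant factors of ∂_1 are all 1, so H_0 ≅ Z.
  H_1: rank ker ∂_1 − rank ∂_2 = (15 − 5) − 10 = 0, and ∂_2 has invariant factor 2 > 1, so H_1 ≅ Z/2.
  H_2: rank ker ∂_2 − rank ∂_3 = (10 − 10) − 0 = 0, and there is no ∂_3, so H_2 ≅ 0.

As a check, the Euler characteristic is 6 − 15 + 10 = 1, which agrees with 1 − 0 + 0 = 1.

Hence the Betti numbers are b_0 = 1, b_1 = 0, b_2 = 0.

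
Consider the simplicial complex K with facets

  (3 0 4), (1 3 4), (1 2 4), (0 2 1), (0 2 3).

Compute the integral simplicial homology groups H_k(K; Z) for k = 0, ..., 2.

H_0 = Z,  H_1 = Z,  H_2 = 0.

Fix the vertex order 0 < 1 < 2 < 3 < 4 and write every simplex with vertices in increasing order. Then dim K = 2 and the simplices of K are:

  0-simplices (5): [0], [1], [2], [3], [4]
  1-simplices (10): [0,1], [0,2], [0,3], [0,4], [1,2], [1,3], [1,4], [2,3], [2,4], [3,4]
  2-simplices (5): [0,1,2], [0,2,3], [0,3,4], [1,2,4], [1,3,4]

giving chain groups C_0 ≅ Z^5, C_1 ≅ Z^10, C_2 ≅ Z^5.

∂_1: C_1 → C_0 sends each edge [p,q] (with p < q) to q − p. For instance
  ∂[3,4] = [4] − [3].
This gives a 5×10 integer matrix of rank 4; reducing to Smith normal form yields diagonal entries (1,1,1,1).

∂_2: C_2 → C_1 sends each 2-simplex [p,q,r] to [q,r] − [p,r] + [p,q]. For instance
  ∂[1,2,4] = [2,4] − [1,4] + [1,2],
  ∂[1,3,4] = [3,4] − [1,4] + [1,3].
As a 10×5 matrix over Z this has rank 5, with invariant factors (1,1,1,1,1).

Reading off H_k = ker ∂_k / im ∂_{k+1}:

  H_0: rank C_0 − rank ∂_1 = 5 − 4 = 1, and the invariant factors of ∂_1 are all 1, so H_0 ≅ Z.
  H_1: rank ker ∂_1 − rank ∂_2 = (10 − 4) − 5 = 1, and the invariant factors of ∂_2 are all 1, so H_1 ≅ Z.
  H_2: rank ker ∂_2 − rank ∂_3 = (5 − 5) − 0 = 0, and there is no ∂_3, so H_2 ≅ 0.

As a check, the Euler characteristic is 5 − 10 + 5 = 0, which agrees with 1 − 1 + 0 = 0.
(K is a triangulation of the Möbius band.)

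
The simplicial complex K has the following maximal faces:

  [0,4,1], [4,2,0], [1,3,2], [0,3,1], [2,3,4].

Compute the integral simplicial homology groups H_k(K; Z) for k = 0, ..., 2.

Take the total order 0 < 1 < 2 < 3 < 4 on the vertex set. Then K (dimension 2) consists of the simplices:

  0-simplices (5): [0], [1], [2], [3], [4]
  1-simplices (10): [0,1], [0,2], [0,3], [0,4], [1,2], [1,3], [1,4], [2,3], [2,4], [3,4]
  2-simplices (5): [0,1,3], [0,1,4], [0,2,4], [1,2,3], [2,3,4]

so the chain groups are C_0 ≅ Z^5, C_1 ≅ Z^10, C_2 ≅ Z^5.

Boundary ∂_1: C_1 → C_0 sends each edge [p,q] (with p < q) to q − p.
This gives a 5×10 integer matrix of rank 4; reducing to Smith normal form yields diagonal entries (1,1,1,1).

∂_2: C_2 → C_1 acts by ∂[p,q,r] = [q,r] − [p,r] + [p,q]. For instance
  ∂[1,2,3] = [2,3] − [1,3] + [1,2],
  ∂[0,1,3] = [1,3] − [0,3] + [0,1].
This gives a 10×5 integer matrix of rank 5; reducing to Smith normal form yields diagonal entries (1,1,1,1,1).

Reading off H_k = ker ∂_k / im ∂_{k+1}:

  H_0: rank C_0 − rank ∂_1 = 5 − 4 = 1, and the invariant factors of ∂_1 are all 1, so H_0 ≅ Z.
  H_1: rank ker ∂_1 − rank ∂_2 = (10 − 4) − 5 = 1, and the invariant factors of ∂_2 are all 1, so H_1 ≅ Z.
  H_2: rank ker ∂_2 − rank ∂_3 = (5 − 5) − 0 = 0, and there is no ∂_3, so H_2 ≅ 0.

As a check, the Euler characteristic is 5 − 10 + 5 = 0, which agrees with 1 − 1 + 0 = 0.
(K is a triangulation of the Möbius band.)

H_0 ≅ Z,  H_1 ≅ Z,  H_2 = 0.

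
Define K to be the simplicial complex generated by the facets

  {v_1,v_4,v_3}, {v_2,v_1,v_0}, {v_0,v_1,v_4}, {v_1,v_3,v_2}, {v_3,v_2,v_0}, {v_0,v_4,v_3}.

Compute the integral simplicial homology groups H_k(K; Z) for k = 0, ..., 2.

H_0 ≅ Z,  H_1 = 0,  H_2 ≅ Z.

K has 5 vertices, 9 edges, 6 triangles.
rank ∂_0 = 0, rank ∂_1 = 4 ⇒ b_0 = 5 − 0 − 4 = 1; all invariant factors of ∂_1 are 1 so no torsion. So H_0 ≅ Z.
rank ∂_1 = 4, rank ∂_2 = 5 ⇒ b_1 = 9 − 4 − 5 = 0; all invariant factors of ∂_2 are 1 so no torsion. So H_1 ≅ 0.
rank ∂_2 = 5, rank ∂_3 = 0 ⇒ b_2 = 6 − 5 − 0 = 1. So H_2 ≅ Z.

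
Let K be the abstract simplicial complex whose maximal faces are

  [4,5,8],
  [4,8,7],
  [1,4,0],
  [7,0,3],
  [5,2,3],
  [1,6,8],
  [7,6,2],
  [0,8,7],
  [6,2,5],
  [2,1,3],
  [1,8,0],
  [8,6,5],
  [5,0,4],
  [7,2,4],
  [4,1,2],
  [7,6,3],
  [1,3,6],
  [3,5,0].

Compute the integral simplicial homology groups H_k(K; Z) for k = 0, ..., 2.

We work with the vertex ordering 0 < 1 < 2 < 3 < 4 < 5 < 6 < 7 < 8. The simplices of K, each written with vertices in increasing order, are:

  0-simplices (9): [0], [1], [2], [3], [4], [5], [6], [7], [8]
  1-simplices (27): (27 of them)
  2-simplices (18): [0,1,4], [0,1,8], [0,3,5], [0,3,7], [0,4,5], [0,7,8], [1,2,3], [1,2,4], [1,3,6], [1,6,8], [2,3,5], [2,4,7], [2,5,6], [2,6,7], [3,6,7], [4,5,8], [4,7,8], [5,6,8]

so the chain groups are C_0 ≅ Z^9, C_1 ≅ Z^27, C_2 ≅ Z^18.

Boundary ∂_1: C_1 → C_0 maps an edge to its endpoints' difference, ∂[p,q] = q − p. For instance
  ∂[3,6] = [6] − [3].
As a 9×27 matrix over Z this has rank 8, with invariant factors (1,1,1,1,1,1,1,1).

Boundary ∂_2: C_2 → C_1 sends each 2-simplex [p,q,r] to [q,r] − [p,r] + [p,q]. For instance
  ∂[1,2,3] = [2,3] − [1,3] + [1,2],
  ∂[4,5,8] = [5,8] − [4,8] + [4,5].
This gives a 27×18 integer matrix of rank 18; reducing to Smith normal form yields diagonal entries (1,1,1,1,1,1,1,1,1,1,1,1,1,1,1,1,1,2).

Now H_k = ker ∂_k / im ∂_{k+1}, so:

  H_0: rank C_0 − rank ∂_1 = 9 − 8 = 1, and the invariant factors of ∂_1 are all 1, so H_0 ≅ Z.
  H_1: rank ker ∂_1 − rank ∂_2 = (27 − 8) − 18 = 1, and ∂_2 has invariant factor 2 > 1, so H_1 ≅ Z ⊕ Z/2.
  H_2: rank ker ∂_2 − rank ∂_3 = (18 − 18) − 0 = 0, and there is no ∂_3, so H_2 ≅ 0.

H_0 = Z,  H_1 = Z ⊕ Z/2,  H_2 = 0.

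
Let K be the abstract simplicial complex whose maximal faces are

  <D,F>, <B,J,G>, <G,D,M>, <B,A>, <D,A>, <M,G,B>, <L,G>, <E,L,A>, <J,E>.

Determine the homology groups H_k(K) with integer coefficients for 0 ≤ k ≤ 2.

Order the vertices as A < B < D < E < F < G < J < L < M. Listing each simplex with vertices in this order, K has dimension 2 with simplices:

  0-simplices (9): A, B, D, E, F, G, J, L, M
  1-simplices (15): AB, AD, AE, AL, BG, BJ, BM, DF, DG, DM, EJ, EL, GJ, GL, GM
  2-simplices (4): AEL, BGJ, BGM, DGM

giving chain groups C_0 ≅ Z^9, C_1 ≅ Z^15, C_2 ≅ Z^4.

∂_1: C_1 → C_0 is given by ∂[p,q] = [q] − [p]. For instance
  ∂DM = M − D.
As a 9×15 matrix over Z this has rank 8, with invariant factors (1,1,1,1,1,1,1,1).

Boundary ∂_2: C_2 → C_1 sends each 2-simplex [p,q,r] to [q,r] − [p,r] + [p,q]. For instance
  ∂AEL = EL − AL + AE,
  ∂BGM = GM − BM + BG.
This gives a 15×4 integer matrix of rank 4; reducing to Smith normal form yields diagonal entries (1,1,1,1).

Computing H_k = (kernel of ∂_k) / (image of ∂_{k+1}):

  H_0: rank C_0 − rank ∂_1 = 9 − 8 = 1, and the invariant factors of ∂_1 are all 1, so H_0 ≅ Z.
  H_1: rank ker ∂_1 − rank ∂_2 = (15 − 8) − 4 = 3, and the invariant factors of ∂_2 are all 1, so H_1 ≅ Z^3.
  H_2: rank ker ∂_2 − rank ∂_3 = (4 − 4) − 0 = 0, and there is no ∂_3, so H_2 ≅ 0.

As a check, the Euler characteristic is 9 − 15 + 4 = -2, which agrees with 1 − 3 + 0 = -2.

H_0 = Z,  H_1 = Z^3,  H_2 = 0.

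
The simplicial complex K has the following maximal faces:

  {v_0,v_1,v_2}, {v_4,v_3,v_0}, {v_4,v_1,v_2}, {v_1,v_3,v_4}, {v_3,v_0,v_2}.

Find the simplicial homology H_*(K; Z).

K has 5 vertices, 10 edges, 5 triangles.
rank ∂_0 = 0, rank ∂_1 = 4 ⇒ b_0 = 5 − 0 − 4 = 1; all invariant factors of ∂_1 are 1 so no torsion. So H_0 ≅ Z.
rank ∂_1 = 4, rank ∂_2 = 5 ⇒ b_1 = 10 − 4 − 5 = 1; all invariant factors of ∂_2 are 1 so no torsion. So H_1 ≅ Z.
rank ∂_2 = 5, rank ∂_3 = 0 ⇒ b_2 = 5 − 5 − 0 = 0. So H_2 ≅ 0.

H_0 = Z,  H_1 = Z,  H_2 = 0.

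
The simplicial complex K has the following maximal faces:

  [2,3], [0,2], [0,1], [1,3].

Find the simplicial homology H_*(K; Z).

H_0 ≅ Z,  H_1 ≅ Z.

Fix the vertex order 0 < 1 < 2 < 3 and write every simplex with vertices in increasing order. Then dim K = 1 and the simplices of K are:

  0-simplices (4): [0], [1], [2], [3]
  1-simplices (4): [0,1], [0,2], [1,3], [2,3]

so the chain groups are C_0 ≅ Z^4, C_1 ≅ Z^4.

Boundary ∂_1: C_1 → C_0 maps an edge to its endpoints' difference, ∂[p,q] = q − p. For instance
  ∂[2,3] = [3] − [2].
The 4×4 boundary matrix has rank 3 and Smith normal form diag(1,1,1).

Computing H_k = (kernel of ∂_k) / (image of ∂_{k+1}):

  H_0: rank C_0 − rank ∂_1 = 4 − 3 = 1, and the invariant factors of ∂_1 are all 1, so H_0 ≅ Z.
  H_1: rank ker ∂_1 − rank ∂_2 = (4 − 3) − 0 = 1, and there is no ∂_2, so H_1 ≅ Z.

(K is a triangulation of the circle S^1.)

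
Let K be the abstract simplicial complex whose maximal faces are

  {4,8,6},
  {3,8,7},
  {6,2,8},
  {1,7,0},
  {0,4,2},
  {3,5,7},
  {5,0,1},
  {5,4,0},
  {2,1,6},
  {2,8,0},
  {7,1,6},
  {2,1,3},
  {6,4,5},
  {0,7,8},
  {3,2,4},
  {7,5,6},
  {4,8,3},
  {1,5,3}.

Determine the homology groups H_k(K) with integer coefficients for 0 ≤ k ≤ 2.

We work with the vertex ordering 0 < 1 < 2 < 3 < 4 < 5 < 6 < 7 < 8. The simplices of K, each written with vertices in increasing order, are:

  0-simplices (9): [0], [1], [2], [3], [4], [5], [6], [7], [8]
  1-simplices (27): (27 of them)
  2-simplices (18): [0,1,5], [0,1,7], [0,2,4], [0,2,8], [0,4,5], [0,7,8], [1,2,3], [1,2,6], [1,3,5], [1,6,7], [2,3,4], [2,6,8], [3,4,8], [3,5,7], [3,7,8], [4,5,6], [4,6,8], [5,6,7]

Hence C_0 ≅ Z^9, C_1 ≅ Z^27, C_2 ≅ Z^18.

The boundary map ∂_1: C_1 → C_0 sends each edge [p,q] (with p < q) to q − p.
This gives a 9×27 integer matrix of rank 8; reducing to Smith normal form yields diagonal entries (1,1,1,1,1,1,1,1).

Boundary ∂_2: C_2 → C_1 sends each 2-simplex [p,q,r] to [q,r] − [p,r] + [p,q]. For instance
  ∂[3,7,8] = [7,8] − [3,8] + [3,7],
  ∂[0,7,8] = [7,8] − [0,8] + [0,7].
The resulting 27×18 matrix has rank 18, and its Smith normal form has invariant factors (1,1,1,1,1,1,1,1,1,1,1,1,1,1,1,1,1,2).

Reading off H_k = ker ∂_k / im ∂_{k+1}:

  H_0: rank C_0 − rank ∂_1 = 9 − 8 = 1, and the invariant factors of ∂_1 are all 1, so H_0 ≅ Z.
  H_1: rank ker ∂_1 − rank ∂_2 = (27 − 8) − 18 = 1, and ∂_2 has invariant factor 2 > 1, so H_1 ≅ Z ⊕ Z_2.
  H_2: rank ker ∂_2 − rank ∂_3 = (18 − 18) − 0 = 0, and there is no ∂_3, so H_2 ≅ 0.

H_0 = Z,  H_1 = Z ⊕ Z_2,  H_2 = 0.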